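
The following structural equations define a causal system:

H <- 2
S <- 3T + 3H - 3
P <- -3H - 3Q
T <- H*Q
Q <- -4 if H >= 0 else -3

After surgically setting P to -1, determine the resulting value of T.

-8

The intervention breaks the incoming arrows to P: P <- -3H - 3Q no longer applies, and P = -1.
T is not downstream of the intervention, so its value is determined by the original equations.
Q = -4 if H >= 0 else -3  [with H=2]  = -4
T = H*Q  [with H=2, Q=-4]  = -8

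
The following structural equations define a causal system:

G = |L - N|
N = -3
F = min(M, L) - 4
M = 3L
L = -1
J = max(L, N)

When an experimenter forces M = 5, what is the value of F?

The intervention breaks the incoming arrows to M: M = 3L no longer applies, and M = 5.
F = min(M, L) - 4  [with M=5, L=-1]  = -5

-5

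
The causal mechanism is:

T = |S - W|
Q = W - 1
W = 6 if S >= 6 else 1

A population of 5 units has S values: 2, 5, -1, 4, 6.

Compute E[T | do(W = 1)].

3

do(W=1) breaks W's dependence on S. With W=1 fixed, T across the units is 1, 4, 2, 3, 5, mean 3.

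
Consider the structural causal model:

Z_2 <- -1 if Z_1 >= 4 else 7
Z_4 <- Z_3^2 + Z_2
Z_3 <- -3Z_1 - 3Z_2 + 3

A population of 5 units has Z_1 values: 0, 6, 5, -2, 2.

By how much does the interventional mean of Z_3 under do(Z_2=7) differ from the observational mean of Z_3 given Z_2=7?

-6.6

Every unit gets Z_2=7 under the intervention. Z_3 values become -18, -36, -33, -12, -24; E[Z_3|do(Z_2=7)] = -24.6.
E[Z_3|Z_2=7] averages over only the 3 units with Z_2=7 (Z_1 = 0, -2, 2): Z_3 = -18, -12, -24, mean -18.
Difference = -24.6 − (-18) = -6.6.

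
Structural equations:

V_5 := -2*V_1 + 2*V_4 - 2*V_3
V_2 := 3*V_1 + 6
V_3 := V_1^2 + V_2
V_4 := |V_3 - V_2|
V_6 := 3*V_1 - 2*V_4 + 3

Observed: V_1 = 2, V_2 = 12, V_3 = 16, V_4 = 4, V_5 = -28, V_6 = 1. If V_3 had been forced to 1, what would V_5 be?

do(V_3=1) replaces the equation V_3 := V_1^2 + V_2 with the constant V_3 = 1.
V_2 = 3*V_1 + 6  [with V_1=2]  = 12
V_4 = |V_3 - V_2|  [with V_3=1, V_2=12]  = 11
V_5 = -2*V_1 + 2*V_4 - 2*V_3  [with V_1=2, V_4=11, V_3=1]  = 16

16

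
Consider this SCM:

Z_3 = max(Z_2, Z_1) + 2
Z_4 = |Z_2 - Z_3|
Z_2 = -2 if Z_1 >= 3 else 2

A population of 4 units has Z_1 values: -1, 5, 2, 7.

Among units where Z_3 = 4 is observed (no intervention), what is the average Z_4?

2

Observing Z_3=4 restricts to units where Z_3's equation naturally yields 4: Z_1 ∈ {-1, 2}. In that subpopulation Z_4 = 2, 2, mean 2.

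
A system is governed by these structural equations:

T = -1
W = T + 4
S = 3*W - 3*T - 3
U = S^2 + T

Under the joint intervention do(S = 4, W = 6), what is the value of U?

The joint intervention fixes S = 4, W = 6, removing each variable's own equation.
U = S^2 + T  [with S=4, T=-1]  = 15

15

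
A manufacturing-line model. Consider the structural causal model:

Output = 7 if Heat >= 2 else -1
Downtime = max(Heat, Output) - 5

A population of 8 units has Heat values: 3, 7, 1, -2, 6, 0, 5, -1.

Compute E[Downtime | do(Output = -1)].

-2.5

Under do(Output=-1), Output's equation is replaced by Output=-1 for every unit. Per-unit Downtime: -2, 2, -4, -6, 1, -5, 0, -6. Mean = -2.5.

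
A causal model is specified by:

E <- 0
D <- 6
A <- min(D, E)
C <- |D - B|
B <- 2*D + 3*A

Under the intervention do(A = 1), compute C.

9

do(A=1) replaces the equation A <- min(D, E) with the constant A = 1.
B = 2*D + 3*A  [with D=6, A=1]  = 15
C = |D - B|  [with D=6, B=15]  = 9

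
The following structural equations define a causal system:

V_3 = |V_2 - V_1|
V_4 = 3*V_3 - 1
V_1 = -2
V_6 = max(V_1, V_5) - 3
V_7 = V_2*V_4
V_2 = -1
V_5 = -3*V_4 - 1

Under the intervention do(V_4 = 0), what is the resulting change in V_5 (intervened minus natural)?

6

Intervening sets V_4 = 0 and removes its equation (V_4 = 3*V_3 - 1).
V_5 = -3*V_4 - 1  [with V_4=0]  = -1
Without intervention: V_3 = |V_2 - V_1|  [with V_2=-1, V_1=-2]  = 1; V_4 = 3*V_3 - 1  [with V_3=1]  = 2; V_5 = -3*V_4 - 1  [with V_4=2]  = -7.
Change = -1 − (-7) = 6.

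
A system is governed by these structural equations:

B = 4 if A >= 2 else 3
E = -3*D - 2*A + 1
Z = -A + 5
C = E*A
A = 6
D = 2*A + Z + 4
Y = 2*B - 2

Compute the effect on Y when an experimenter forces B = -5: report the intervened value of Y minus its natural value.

Under do(B=-5), the mechanism B = 4 if A >= 2 else 3 is discarded; B is fixed at -5.
Y = 2*B - 2  [with B=-5]  = -12
Without intervention: B = 4 if A >= 2 else 3  [with A=6]  = 4; Y = 2*B - 2  [with B=4]  = 6.
Change = -12 − 6 = -18.

-18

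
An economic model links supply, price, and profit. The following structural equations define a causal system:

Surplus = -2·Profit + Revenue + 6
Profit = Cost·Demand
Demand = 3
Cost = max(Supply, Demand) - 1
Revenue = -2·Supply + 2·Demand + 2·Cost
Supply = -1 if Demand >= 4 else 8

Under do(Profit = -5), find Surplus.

20

The intervention breaks the incoming arrows to Profit: Profit = Cost·Demand no longer applies, and Profit = -5.
Supply = -1 if Demand >= 4 else 8  [with Demand=3]  = 8
Cost = max(Supply, Demand) - 1  [with Supply=8, Demand=3]  = 7
Revenue = -2·Supply + 2·Demand + 2·Cost  [with Supply=8, Demand=3, Cost=7]  = 4
Surplus = -2·Profit + Revenue + 6  [with Profit=-5, Revenue=4]  = 20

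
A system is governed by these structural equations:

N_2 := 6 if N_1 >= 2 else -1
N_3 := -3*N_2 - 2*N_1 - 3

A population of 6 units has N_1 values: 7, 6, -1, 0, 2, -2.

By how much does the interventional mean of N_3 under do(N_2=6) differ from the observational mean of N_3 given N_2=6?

6

do(N_2=6) breaks N_2's dependence on N_1. With N_2=6 fixed, N_3 across the units is -35, -33, -19, -21, -25, -17, mean -25.
Observing N_2=6 restricts to units where N_2's equation naturally yields 6: N_1 ∈ {7, 6, 2}. In that subpopulation N_3 = -35, -33, -25, mean -31.
Difference = -25 − (-31) = 6.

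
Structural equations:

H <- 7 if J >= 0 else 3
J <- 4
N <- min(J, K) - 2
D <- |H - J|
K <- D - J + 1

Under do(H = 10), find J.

4

Under do(H=10), the mechanism H <- 7 if J >= 0 else 3 is discarded; H is fixed at 10.
J is not downstream of the intervention, so its value is determined by the original equations.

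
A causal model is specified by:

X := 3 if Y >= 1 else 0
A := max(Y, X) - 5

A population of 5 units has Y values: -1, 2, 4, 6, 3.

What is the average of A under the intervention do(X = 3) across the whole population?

do(X=3) breaks X's dependence on Y. With X=3 fixed, A across the units is -2, -2, -1, 1, -2, mean -1.2.

-1.2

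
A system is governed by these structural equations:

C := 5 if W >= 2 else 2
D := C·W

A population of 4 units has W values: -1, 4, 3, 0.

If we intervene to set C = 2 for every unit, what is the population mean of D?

The intervention sets C=2 in all 4 units regardless of W. Recomputing D per unit gives -2, 8, 6, 0; average 3.

3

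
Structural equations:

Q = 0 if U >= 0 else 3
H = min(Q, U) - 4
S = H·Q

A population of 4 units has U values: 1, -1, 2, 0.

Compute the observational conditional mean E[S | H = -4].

0

E[S|H=-4] averages over only the 3 units with H=-4 (U = 1, 2, 0): S = 0, 0, 0, mean 0.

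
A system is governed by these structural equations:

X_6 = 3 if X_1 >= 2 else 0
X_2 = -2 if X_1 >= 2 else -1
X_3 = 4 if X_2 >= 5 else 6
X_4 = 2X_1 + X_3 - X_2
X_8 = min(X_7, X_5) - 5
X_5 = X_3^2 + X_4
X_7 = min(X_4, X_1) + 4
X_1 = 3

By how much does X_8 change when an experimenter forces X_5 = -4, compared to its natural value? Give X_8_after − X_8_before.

-11

do(X_5=-4) replaces the equation X_5 = X_3^2 + X_4 with the constant X_5 = -4.
X_2 = -2 if X_1 >= 2 else -1  [with X_1=3]  = -2
X_3 = 4 if X_2 >= 5 else 6  [with X_2=-2]  = 6
X_4 = 2X_1 + X_3 - X_2  [with X_1=3, X_3=6, X_2=-2]  = 14
X_7 = min(X_4, X_1) + 4  [with X_4=14, X_1=3]  = 7
X_8 = min(X_7, X_5) - 5  [with X_7=7, X_5=-4]  = -9
Without intervention: X_2 = -2 if X_1 >= 2 else -1  [with X_1=3]  = -2; X_3 = 4 if X_2 >= 5 else 6  [with X_2=-2]  = 6; X_4 = 2X_1 + X_3 - X_2  [with X_1=3, X_3=6, X_2=-2]  = 14; X_5 = X_3^2 + X_4  [with X_3=6, X_4=14]  = 50; X_7 = min(X_4, X_1) + 4  [with X_4=14, X_1=3]  = 7; X_8 = min(X_7, X_5) - 5  [with X_7=7, X_5=50]  = 2.
Change = -9 − 2 = -11.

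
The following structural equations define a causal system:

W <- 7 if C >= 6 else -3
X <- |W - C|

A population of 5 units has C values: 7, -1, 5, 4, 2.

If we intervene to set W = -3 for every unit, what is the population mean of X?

Every unit gets W=-3 under the intervention. X values become 10, 2, 8, 7, 5; E[X|do(W=-3)] = 6.4.

6.4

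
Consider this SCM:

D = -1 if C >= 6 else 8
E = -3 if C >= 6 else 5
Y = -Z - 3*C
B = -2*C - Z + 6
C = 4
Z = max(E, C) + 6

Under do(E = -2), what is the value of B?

-12

Under do(E=-2), the mechanism E = -3 if C >= 6 else 5 is discarded; E is fixed at -2.
Z = max(E, C) + 6  [with E=-2, C=4]  = 10
B = -2*C - Z + 6  [with C=4, Z=10]  = -12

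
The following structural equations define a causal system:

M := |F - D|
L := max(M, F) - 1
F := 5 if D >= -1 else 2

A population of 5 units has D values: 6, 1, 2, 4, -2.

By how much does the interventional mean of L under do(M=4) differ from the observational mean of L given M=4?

Every unit gets M=4 under the intervention. L values become 4, 4, 4, 4, 3; E[L|do(M=4)] = 3.8.
Observing M=4 restricts to units where M's equation naturally yields 4: D ∈ {1, -2}. In that subpopulation L = 4, 3, mean 3.5.
Difference = 3.8 − 3.5 = 0.3.

0.3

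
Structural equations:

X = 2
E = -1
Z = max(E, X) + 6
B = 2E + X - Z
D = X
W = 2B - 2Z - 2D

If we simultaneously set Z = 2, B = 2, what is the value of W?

-4

Setting Z = 2, B = 2 by intervention discards those variables' equations.
D = X  [with X=2]  = 2
W = 2B - 2Z - 2D  [with B=2, Z=2, D=2]  = -4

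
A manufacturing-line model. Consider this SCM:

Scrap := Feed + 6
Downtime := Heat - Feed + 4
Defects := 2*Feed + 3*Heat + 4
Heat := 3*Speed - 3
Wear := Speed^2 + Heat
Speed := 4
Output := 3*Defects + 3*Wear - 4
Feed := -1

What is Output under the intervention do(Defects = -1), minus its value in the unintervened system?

-90

Under do(Defects=-1), the mechanism Defects := 2*Feed + 3*Heat + 4 is discarded; Defects is fixed at -1.
Heat = 3*Speed - 3  [with Speed=4]  = 9
Wear = Speed^2 + Heat  [with Speed=4, Heat=9]  = 25
Output = 3*Defects + 3*Wear - 4  [with Defects=-1, Wear=25]  = 68
Without intervention: Heat = 3*Speed - 3  [with Speed=4]  = 9; Wear = Speed^2 + Heat  [with Speed=4, Heat=9]  = 25; Defects = 2*Feed + 3*Heat + 4  [with Feed=-1, Heat=9]  = 29; Output = 3*Defects + 3*Wear - 4  [with Defects=29, Wear=25]  = 158.
Change = 68 − 158 = -90.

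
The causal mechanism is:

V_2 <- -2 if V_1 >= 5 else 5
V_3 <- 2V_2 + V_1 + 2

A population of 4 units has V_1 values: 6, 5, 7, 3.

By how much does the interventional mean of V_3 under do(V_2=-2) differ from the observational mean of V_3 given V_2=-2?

-0.75

Under do(V_2=-2), V_2's equation is replaced by V_2=-2 for every unit. Per-unit V_3: 4, 3, 5, 1. Mean = 3.25.
Observing V_2=-2 restricts to units where V_2's equation naturally yields -2: V_1 ∈ {6, 5, 7}. In that subpopulation V_3 = 4, 3, 5, mean 4.
Difference = 3.25 − 4 = -0.75.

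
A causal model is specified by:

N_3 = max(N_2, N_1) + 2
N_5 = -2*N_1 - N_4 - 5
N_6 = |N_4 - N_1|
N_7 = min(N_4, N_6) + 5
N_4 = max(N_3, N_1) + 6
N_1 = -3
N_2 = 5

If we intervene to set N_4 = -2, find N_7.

3

The intervention breaks the incoming arrows to N_4: N_4 = max(N_3, N_1) + 6 no longer applies, and N_4 = -2.
N_6 = |N_4 - N_1|  [with N_4=-2, N_1=-3]  = 1
N_7 = min(N_4, N_6) + 5  [with N_4=-2, N_6=1]  = 3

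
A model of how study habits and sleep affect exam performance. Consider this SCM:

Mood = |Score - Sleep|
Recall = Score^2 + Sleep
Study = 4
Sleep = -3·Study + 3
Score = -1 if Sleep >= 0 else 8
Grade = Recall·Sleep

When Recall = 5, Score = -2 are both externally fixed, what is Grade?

-45

The joint intervention fixes Recall = 5, Score = -2, removing each variable's own equation.
Sleep = -3·Study + 3  [with Study=4]  = -9
Grade = Recall·Sleep  [with Recall=5, Sleep=-9]  = -45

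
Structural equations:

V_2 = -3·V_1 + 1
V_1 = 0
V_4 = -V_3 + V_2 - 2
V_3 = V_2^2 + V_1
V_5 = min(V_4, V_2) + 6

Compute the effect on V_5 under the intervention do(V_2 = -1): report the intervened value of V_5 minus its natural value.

do(V_2=-1) replaces the equation V_2 = -3·V_1 + 1 with the constant V_2 = -1.
V_3 = V_2^2 + V_1  [with V_2=-1, V_1=0]  = 1
V_4 = -V_3 + V_2 - 2  [with V_3=1, V_2=-1]  = -4
V_5 = min(V_4, V_2) + 6  [with V_4=-4, V_2=-1]  = 2
Without intervention: V_2 = -3·V_1 + 1  [with V_1=0]  = 1; V_3 = V_2^2 + V_1  [with V_2=1, V_1=0]  = 1; V_4 = -V_3 + V_2 - 2  [with V_3=1, V_2=1]  = -2; V_5 = min(V_4, V_2) + 6  [with V_4=-2, V_2=1]  = 4.
Change = 2 − 4 = -2.

-2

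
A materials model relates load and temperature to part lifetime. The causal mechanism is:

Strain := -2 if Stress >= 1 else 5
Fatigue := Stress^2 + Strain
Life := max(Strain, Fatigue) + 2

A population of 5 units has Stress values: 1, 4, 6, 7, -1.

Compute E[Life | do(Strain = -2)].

20.6

Every unit gets Strain=-2 under the intervention. Life values become 1, 16, 36, 49, 1; E[Life|do(Strain=-2)] = 20.6.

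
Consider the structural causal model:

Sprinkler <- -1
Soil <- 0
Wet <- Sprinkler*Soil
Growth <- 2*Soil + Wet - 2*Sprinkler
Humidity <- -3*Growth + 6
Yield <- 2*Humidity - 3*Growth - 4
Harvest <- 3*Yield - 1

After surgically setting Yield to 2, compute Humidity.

0

do(Yield=2) replaces the equation Yield <- 2*Humidity - 3*Growth - 4 with the constant Yield = 2.
Since Humidity is not a descendant of the intervened variable, it is unaffected.
Wet = Sprinkler*Soil  [with Sprinkler=-1, Soil=0]  = 0
Growth = 2*Soil + Wet - 2*Sprinkler  [with Soil=0, Wet=0, Sprinkler=-1]  = 2
Humidity = -3*Growth + 6  [with Growth=2]  = 0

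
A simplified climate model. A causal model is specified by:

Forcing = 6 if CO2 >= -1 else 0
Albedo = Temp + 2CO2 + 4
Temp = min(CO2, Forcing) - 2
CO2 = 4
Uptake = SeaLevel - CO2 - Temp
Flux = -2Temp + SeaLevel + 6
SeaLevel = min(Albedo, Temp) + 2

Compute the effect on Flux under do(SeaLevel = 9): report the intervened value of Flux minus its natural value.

5

The intervention breaks the incoming arrows to SeaLevel: SeaLevel = min(Albedo, Temp) + 2 no longer applies, and SeaLevel = 9.
Forcing = 6 if CO2 >= -1 else 0  [with CO2=4]  = 6
Temp = min(CO2, Forcing) - 2  [with CO2=4, Forcing=6]  = 2
Flux = -2Temp + SeaLevel + 6  [with Temp=2, SeaLevel=9]  = 11
Without intervention: Forcing = 6 if CO2 >= -1 else 0  [with CO2=4]  = 6; Temp = min(CO2, Forcing) - 2  [with CO2=4, Forcing=6]  = 2; Albedo = Temp + 2CO2 + 4  [with Temp=2, CO2=4]  = 14; SeaLevel = min(Albedo, Temp) + 2  [with Albedo=14, Temp=2]  = 4; Flux = -2Temp + SeaLevel + 6  [with Temp=2, SeaLevel=4]  = 6.
Change = 11 − 6 = 5.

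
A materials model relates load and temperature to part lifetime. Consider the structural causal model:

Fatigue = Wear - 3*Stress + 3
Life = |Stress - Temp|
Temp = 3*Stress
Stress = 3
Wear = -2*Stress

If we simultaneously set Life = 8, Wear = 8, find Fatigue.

Under do(Life = 8, Wear = 8), each intervened variable's structural equation is replaced by its fixed value.
Fatigue = Wear - 3*Stress + 3  [with Wear=8, Stress=3]  = 2

2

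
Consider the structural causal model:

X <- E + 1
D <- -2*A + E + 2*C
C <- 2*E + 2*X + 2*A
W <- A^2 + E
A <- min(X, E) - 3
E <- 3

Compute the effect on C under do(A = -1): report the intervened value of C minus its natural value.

The intervention breaks the incoming arrows to A: A <- min(X, E) - 3 no longer applies, and A = -1.
X = E + 1  [with E=3]  = 4
C = 2*E + 2*X + 2*A  [with E=3, X=4, A=-1]  = 12
Without intervention: X = E + 1  [with E=3]  = 4; A = min(X, E) - 3  [with X=4, E=3]  = 0; C = 2*E + 2*X + 2*A  [with E=3, X=4, A=0]  = 14.
Change = 12 − 14 = -2.

-2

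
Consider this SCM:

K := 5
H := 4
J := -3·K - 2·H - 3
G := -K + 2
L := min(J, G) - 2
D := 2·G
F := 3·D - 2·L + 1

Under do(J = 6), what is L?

do(J=6) replaces the equation J := -3·K - 2·H - 3 with the constant J = 6.
G = -K + 2  [with K=5]  = -3
L = min(J, G) - 2  [with J=6, G=-3]  = -5

-5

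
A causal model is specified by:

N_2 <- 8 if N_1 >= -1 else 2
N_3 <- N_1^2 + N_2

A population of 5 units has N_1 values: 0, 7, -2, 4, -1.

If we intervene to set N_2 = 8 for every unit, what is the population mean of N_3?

The intervention sets N_2=8 in all 5 units regardless of N_1. Recomputing N_3 per unit gives 8, 57, 12, 24, 9; average 22.

22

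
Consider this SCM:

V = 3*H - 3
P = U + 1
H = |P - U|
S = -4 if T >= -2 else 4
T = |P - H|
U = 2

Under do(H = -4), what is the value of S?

-4

The intervention breaks the incoming arrows to H: H = |P - U| no longer applies, and H = -4.
P = U + 1  [with U=2]  = 3
T = |P - H|  [with P=3, H=-4]  = 7
S = -4 if T >= -2 else 4  [with T=7]  = -4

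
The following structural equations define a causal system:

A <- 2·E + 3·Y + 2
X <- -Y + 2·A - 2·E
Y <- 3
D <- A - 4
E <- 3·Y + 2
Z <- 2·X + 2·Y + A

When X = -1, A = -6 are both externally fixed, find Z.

The joint intervention fixes X = -1, A = -6, removing each variable's own equation.
Z = 2·X + 2·Y + A  [with X=-1, Y=3, A=-6]  = -2

-2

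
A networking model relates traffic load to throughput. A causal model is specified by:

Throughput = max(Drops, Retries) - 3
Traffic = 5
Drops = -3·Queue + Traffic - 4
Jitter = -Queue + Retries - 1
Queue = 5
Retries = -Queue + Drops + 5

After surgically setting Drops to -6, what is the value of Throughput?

The intervention breaks the incoming arrows to Drops: Drops = -3·Queue + Traffic - 4 no longer applies, and Drops = -6.
Retries = -Queue + Drops + 5  [with Queue=5, Drops=-6]  = -6
Throughput = max(Drops, Retries) - 3  [with Drops=-6, Retries=-6]  = -9

-9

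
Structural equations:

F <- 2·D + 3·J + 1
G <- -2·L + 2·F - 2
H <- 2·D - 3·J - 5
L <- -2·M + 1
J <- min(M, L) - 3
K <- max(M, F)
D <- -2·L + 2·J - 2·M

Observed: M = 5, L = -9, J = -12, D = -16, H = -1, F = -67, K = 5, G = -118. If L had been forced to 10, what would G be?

-112

do(L=10) replaces the equation L <- -2·M + 1 with the constant L = 10.
J = min(M, L) - 3  [with M=5, L=10]  = 2
D = -2·L + 2·J - 2·M  [with L=10, J=2, M=5]  = -26
F = 2·D + 3·J + 1  [with D=-26, J=2]  = -45
G = -2·L + 2·F - 2  [with L=10, F=-45]  = -112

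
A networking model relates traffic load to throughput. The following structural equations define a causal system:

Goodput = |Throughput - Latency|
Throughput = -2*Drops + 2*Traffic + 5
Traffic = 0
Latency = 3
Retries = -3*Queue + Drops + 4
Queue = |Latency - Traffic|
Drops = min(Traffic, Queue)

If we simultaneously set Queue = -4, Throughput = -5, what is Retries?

12

The joint intervention fixes Queue = -4, Throughput = -5, removing each variable's own equation.
Drops = min(Traffic, Queue)  [with Traffic=0, Queue=-4]  = -4
Retries = -3*Queue + Drops + 4  [with Queue=-4, Drops=-4]  = 12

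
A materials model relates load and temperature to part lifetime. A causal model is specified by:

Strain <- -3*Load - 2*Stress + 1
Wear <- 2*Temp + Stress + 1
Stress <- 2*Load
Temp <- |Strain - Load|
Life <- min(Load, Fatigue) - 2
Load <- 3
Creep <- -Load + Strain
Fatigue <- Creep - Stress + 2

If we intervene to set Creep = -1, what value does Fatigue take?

-5

Under do(Creep=-1), the mechanism Creep <- -Load + Strain is discarded; Creep is fixed at -1.
Stress = 2*Load  [with Load=3]  = 6
Fatigue = Creep - Stress + 2  [with Creep=-1, Stress=6]  = -5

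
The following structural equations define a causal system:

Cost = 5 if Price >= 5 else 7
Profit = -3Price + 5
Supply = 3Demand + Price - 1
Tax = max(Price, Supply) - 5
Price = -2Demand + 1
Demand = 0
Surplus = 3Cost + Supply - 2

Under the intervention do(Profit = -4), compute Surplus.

Intervening sets Profit = -4 and removes its equation (Profit = -3Price + 5).
No directed path runs from Profit to Surplus, so Surplus keeps its natural value.
Price = -2Demand + 1  [with Demand=0]  = 1
Supply = 3Demand + Price - 1  [with Demand=0, Price=1]  = 0
Cost = 5 if Price >= 5 else 7  [with Price=1]  = 7
Surplus = 3Cost + Supply - 2  [with Cost=7, Supply=0]  = 19

19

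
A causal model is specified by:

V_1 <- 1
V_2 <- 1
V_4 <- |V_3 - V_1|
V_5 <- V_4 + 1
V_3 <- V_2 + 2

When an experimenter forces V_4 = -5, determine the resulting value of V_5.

Intervening sets V_4 = -5 and removes its equation (V_4 <- |V_3 - V_1|).
V_5 = V_4 + 1  [with V_4=-5]  = -4

-4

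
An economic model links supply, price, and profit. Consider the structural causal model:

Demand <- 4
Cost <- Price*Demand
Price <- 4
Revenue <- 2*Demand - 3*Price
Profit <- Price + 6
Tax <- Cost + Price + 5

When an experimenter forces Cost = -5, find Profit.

10

The intervention breaks the incoming arrows to Cost: Cost <- Price*Demand no longer applies, and Cost = -5.
No directed path runs from Cost to Profit, so Profit keeps its natural value.
Profit = Price + 6  [with Price=4]  = 10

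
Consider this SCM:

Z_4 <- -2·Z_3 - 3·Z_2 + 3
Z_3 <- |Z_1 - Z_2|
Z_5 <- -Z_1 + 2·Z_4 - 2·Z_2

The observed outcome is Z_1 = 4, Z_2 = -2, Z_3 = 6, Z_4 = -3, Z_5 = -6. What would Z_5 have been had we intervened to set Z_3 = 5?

-2

do(Z_3=5) replaces the equation Z_3 <- |Z_1 - Z_2| with the constant Z_3 = 5.
Z_4 = -2·Z_3 - 3·Z_2 + 3  [with Z_3=5, Z_2=-2]  = -1
Z_5 = -Z_1 + 2·Z_4 - 2·Z_2  [with Z_1=4, Z_4=-1, Z_2=-2]  = -2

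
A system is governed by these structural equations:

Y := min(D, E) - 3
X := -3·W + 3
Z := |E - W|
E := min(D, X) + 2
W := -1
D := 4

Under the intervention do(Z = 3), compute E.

do(Z=3) replaces the equation Z := |E - W| with the constant Z = 3.
No directed path runs from Z to E, so E keeps its natural value.
X = -3·W + 3  [with W=-1]  = 6
E = min(D, X) + 2  [with D=4, X=6]  = 6

6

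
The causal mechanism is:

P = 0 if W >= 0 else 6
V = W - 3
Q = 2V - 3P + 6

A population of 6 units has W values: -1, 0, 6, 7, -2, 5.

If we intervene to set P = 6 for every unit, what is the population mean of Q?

-13

Every unit gets P=6 under the intervention. Q values become -20, -18, -6, -4, -22, -8; E[Q|do(P=6)] = -13.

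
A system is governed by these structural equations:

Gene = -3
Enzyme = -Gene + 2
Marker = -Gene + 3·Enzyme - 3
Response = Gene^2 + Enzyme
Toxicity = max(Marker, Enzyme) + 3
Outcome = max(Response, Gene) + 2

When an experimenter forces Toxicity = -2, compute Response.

14

The intervention breaks the incoming arrows to Toxicity: Toxicity = max(Marker, Enzyme) + 3 no longer applies, and Toxicity = -2.
Since Response is not a descendant of the intervened variable, it is unaffected.
Enzyme = -Gene + 2  [with Gene=-3]  = 5
Response = Gene^2 + Enzyme  [with Gene=-3, Enzyme=5]  = 14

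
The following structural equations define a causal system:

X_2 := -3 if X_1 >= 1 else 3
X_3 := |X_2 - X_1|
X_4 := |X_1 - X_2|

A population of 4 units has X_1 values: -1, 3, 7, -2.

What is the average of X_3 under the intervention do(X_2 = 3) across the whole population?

3.25

Under do(X_2=3), X_2's equation is replaced by X_2=3 for every unit. Per-unit X_3: 4, 0, 4, 5. Mean = 3.25.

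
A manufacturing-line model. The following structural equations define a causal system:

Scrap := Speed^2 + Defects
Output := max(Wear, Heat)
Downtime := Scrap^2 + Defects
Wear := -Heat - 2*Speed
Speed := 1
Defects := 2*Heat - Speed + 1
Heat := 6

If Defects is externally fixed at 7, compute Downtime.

The intervention breaks the incoming arrows to Defects: Defects := 2*Heat - Speed + 1 no longer applies, and Defects = 7.
Scrap = Speed^2 + Defects  [with Speed=1, Defects=7]  = 8
Downtime = Scrap^2 + Defects  [with Scrap=8, Defects=7]  = 71

71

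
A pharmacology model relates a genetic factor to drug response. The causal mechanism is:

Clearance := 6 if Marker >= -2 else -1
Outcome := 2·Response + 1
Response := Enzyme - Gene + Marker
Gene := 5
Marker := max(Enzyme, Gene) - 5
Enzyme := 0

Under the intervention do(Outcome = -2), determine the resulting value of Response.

do(Outcome=-2) replaces the equation Outcome := 2·Response + 1 with the constant Outcome = -2.
No directed path runs from Outcome to Response, so Response keeps its natural value.
Marker = max(Enzyme, Gene) - 5  [with Enzyme=0, Gene=5]  = 0
Response = Enzyme - Gene + Marker  [with Enzyme=0, Gene=5, Marker=0]  = -5

-5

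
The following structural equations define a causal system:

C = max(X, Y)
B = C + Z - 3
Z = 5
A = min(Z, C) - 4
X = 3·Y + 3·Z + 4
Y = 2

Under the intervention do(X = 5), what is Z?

5

Under do(X=5), the mechanism X = 3·Y + 3·Z + 4 is discarded; X is fixed at 5.
Z is not downstream of the intervention, so its value is determined by the original equations.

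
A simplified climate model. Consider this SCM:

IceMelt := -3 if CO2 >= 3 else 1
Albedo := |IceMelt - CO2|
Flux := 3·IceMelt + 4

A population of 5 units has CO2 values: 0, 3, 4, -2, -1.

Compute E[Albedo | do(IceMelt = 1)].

Every unit gets IceMelt=1 under the intervention. Albedo values become 1, 2, 3, 3, 2; E[Albedo|do(IceMelt=1)] = 2.2.

2.2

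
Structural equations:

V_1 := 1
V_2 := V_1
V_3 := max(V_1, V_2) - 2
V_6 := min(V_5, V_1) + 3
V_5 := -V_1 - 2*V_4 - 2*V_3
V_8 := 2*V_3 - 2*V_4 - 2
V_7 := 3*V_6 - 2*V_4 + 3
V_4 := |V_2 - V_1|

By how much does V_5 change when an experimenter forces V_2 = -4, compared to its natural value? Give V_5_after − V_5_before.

do(V_2=-4) replaces the equation V_2 := V_1 with the constant V_2 = -4.
V_3 = max(V_1, V_2) - 2  [with V_1=1, V_2=-4]  = -1
V_4 = |V_2 - V_1|  [with V_2=-4, V_1=1]  = 5
V_5 = -V_1 - 2*V_4 - 2*V_3  [with V_1=1, V_4=5, V_3=-1]  = -9
Without intervention: V_2 = V_1  [with V_1=1]  = 1; V_3 = max(V_1, V_2) - 2  [with V_1=1, V_2=1]  = -1; V_4 = |V_2 - V_1|  [with V_2=1, V_1=1]  = 0; V_5 = -V_1 - 2*V_4 - 2*V_3  [with V_1=1, V_4=0, V_3=-1]  = 1.
Change = -9 − 1 = -10.

-10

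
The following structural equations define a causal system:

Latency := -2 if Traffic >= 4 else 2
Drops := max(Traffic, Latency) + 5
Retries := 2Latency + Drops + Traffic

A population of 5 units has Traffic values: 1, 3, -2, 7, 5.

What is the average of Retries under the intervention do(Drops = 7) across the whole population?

The intervention sets Drops=7 in all 5 units regardless of Traffic. Recomputing Retries per unit gives 12, 14, 9, 10, 8; average 10.6.

10.6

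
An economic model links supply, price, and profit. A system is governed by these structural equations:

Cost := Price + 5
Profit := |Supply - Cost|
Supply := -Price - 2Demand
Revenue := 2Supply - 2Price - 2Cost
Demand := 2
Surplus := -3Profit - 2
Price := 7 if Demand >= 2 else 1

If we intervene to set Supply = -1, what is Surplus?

The intervention breaks the incoming arrows to Supply: Supply := -Price - 2Demand no longer applies, and Supply = -1.
Price = 7 if Demand >= 2 else 1  [with Demand=2]  = 7
Cost = Price + 5  [with Price=7]  = 12
Profit = |Supply - Cost|  [with Supply=-1, Cost=12]  = 13
Surplus = -3Profit - 2  [with Profit=13]  = -41

-41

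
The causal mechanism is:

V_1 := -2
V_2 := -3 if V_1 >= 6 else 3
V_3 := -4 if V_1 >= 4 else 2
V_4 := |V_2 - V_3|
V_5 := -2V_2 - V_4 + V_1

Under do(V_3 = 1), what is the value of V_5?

-10

do(V_3=1) replaces the equation V_3 := -4 if V_1 >= 4 else 2 with the constant V_3 = 1.
V_2 = -3 if V_1 >= 6 else 3  [with V_1=-2]  = 3
V_4 = |V_2 - V_3|  [with V_2=3, V_3=1]  = 2
V_5 = -2V_2 - V_4 + V_1  [with V_2=3, V_4=2, V_1=-2]  = -10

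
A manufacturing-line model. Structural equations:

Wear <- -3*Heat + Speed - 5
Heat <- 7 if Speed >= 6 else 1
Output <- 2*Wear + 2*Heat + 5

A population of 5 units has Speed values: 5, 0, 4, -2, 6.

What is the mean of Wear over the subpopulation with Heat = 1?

E[Wear|Heat=1] averages over only the 4 units with Heat=1 (Speed = 5, 0, 4, -2): Wear = -3, -8, -4, -10, mean -6.25.

-6.25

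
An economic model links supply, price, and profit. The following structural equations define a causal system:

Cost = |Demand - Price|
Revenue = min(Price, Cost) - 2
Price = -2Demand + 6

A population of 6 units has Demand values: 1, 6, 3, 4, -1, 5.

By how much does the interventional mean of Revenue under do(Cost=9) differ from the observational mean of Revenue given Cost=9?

-2

do(Cost=9) breaks Cost's dependence on Demand. With Cost=9 fixed, Revenue across the units is 2, -8, -2, -4, 6, -6, mean -2.
Conditioning on Cost=9 selects the 2 unit(s) with Demand ∈ {-1, 5}. Their Revenue values: 6, -6. Mean = 0.
Difference = -2 − 0 = -2.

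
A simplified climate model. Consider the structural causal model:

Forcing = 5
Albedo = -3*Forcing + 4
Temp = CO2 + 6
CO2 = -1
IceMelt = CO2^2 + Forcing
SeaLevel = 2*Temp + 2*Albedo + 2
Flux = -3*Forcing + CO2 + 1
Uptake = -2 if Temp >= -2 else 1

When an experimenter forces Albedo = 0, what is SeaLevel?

12

The intervention breaks the incoming arrows to Albedo: Albedo = -3*Forcing + 4 no longer applies, and Albedo = 0.
Temp = CO2 + 6  [with CO2=-1]  = 5
SeaLevel = 2*Temp + 2*Albedo + 2  [with Temp=5, Albedo=0]  = 12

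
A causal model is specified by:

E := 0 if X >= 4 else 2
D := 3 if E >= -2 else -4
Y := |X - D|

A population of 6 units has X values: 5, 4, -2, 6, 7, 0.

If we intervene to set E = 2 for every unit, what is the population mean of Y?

3

Under do(E=2), E's equation is replaced by E=2 for every unit. Per-unit Y: 2, 1, 5, 3, 4, 3. Mean = 3.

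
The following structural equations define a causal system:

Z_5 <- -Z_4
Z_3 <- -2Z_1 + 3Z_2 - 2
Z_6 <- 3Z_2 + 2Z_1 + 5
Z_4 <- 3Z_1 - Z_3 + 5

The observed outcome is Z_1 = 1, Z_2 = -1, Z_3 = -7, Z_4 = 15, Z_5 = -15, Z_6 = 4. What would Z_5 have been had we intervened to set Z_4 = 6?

Intervening sets Z_4 = 6 and removes its equation (Z_4 <- 3Z_1 - Z_3 + 5).
Z_5 = -Z_4  [with Z_4=6]  = -6

-6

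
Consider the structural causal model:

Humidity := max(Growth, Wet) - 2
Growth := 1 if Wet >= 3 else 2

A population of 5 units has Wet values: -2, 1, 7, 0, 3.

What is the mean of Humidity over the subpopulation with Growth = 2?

Conditioning on Growth=2 selects the 3 unit(s) with Wet ∈ {-2, 1, 0}. Their Humidity values: 0, 0, 0. Mean = 0.

0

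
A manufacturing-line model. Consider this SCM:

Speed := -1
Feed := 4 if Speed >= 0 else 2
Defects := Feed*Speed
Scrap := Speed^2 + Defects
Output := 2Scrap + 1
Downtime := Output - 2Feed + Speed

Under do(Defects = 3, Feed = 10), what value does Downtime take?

-12

Setting Defects = 3, Feed = 10 by intervention discards those variables' equations.
Scrap = Speed^2 + Defects  [with Speed=-1, Defects=3]  = 4
Output = 2Scrap + 1  [with Scrap=4]  = 9
Downtime = Output - 2Feed + Speed  [with Output=9, Feed=10, Speed=-1]  = -12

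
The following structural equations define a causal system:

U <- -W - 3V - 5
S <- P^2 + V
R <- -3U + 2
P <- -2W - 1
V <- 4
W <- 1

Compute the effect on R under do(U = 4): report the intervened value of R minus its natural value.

-66

The intervention breaks the incoming arrows to U: U <- -W - 3V - 5 no longer applies, and U = 4.
R = -3U + 2  [with U=4]  = -10
Without intervention: U = -W - 3V - 5  [with W=1, V=4]  = -18; R = -3U + 2  [with U=-18]  = 56.
Change = -10 − 56 = -66.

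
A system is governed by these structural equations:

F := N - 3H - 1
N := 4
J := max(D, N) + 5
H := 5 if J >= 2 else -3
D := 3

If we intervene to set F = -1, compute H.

The intervention breaks the incoming arrows to F: F := N - 3H - 1 no longer applies, and F = -1.
Since H is not a descendant of the intervened variable, it is unaffected.
J = max(D, N) + 5  [with D=3, N=4]  = 9
H = 5 if J >= 2 else -3  [with J=9]  = 5

5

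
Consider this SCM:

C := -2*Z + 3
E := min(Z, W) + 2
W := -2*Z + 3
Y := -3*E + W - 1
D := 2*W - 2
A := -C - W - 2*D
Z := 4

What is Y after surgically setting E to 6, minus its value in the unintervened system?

-27

The intervention breaks the incoming arrows to E: E := min(Z, W) + 2 no longer applies, and E = 6.
W = -2*Z + 3  [with Z=4]  = -5
Y = -3*E + W - 1  [with E=6, W=-5]  = -24
Without intervention: W = -2*Z + 3  [with Z=4]  = -5; E = min(Z, W) + 2  [with Z=4, W=-5]  = -3; Y = -3*E + W - 1  [with E=-3, W=-5]  = 3.
Change = -24 − 3 = -27.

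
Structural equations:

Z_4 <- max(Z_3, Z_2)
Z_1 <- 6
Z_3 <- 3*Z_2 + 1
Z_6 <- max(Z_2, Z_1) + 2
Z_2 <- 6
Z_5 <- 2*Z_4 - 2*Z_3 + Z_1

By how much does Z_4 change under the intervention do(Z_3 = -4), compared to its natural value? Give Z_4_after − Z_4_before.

-13

The intervention breaks the incoming arrows to Z_3: Z_3 <- 3*Z_2 + 1 no longer applies, and Z_3 = -4.
Z_4 = max(Z_3, Z_2)  [with Z_3=-4, Z_2=6]  = 6
Without intervention: Z_3 = 3*Z_2 + 1  [with Z_2=6]  = 19; Z_4 = max(Z_3, Z_2)  [with Z_3=19, Z_2=6]  = 19.
Change = 6 − 19 = -13.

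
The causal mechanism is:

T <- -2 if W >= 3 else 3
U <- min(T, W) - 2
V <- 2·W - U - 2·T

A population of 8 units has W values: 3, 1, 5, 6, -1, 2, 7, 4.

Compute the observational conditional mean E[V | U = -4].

Conditioning on U=-4 selects the 5 unit(s) with W ∈ {3, 5, 6, 7, 4}. Their V values: 14, 18, 20, 22, 16. Mean = 18.

18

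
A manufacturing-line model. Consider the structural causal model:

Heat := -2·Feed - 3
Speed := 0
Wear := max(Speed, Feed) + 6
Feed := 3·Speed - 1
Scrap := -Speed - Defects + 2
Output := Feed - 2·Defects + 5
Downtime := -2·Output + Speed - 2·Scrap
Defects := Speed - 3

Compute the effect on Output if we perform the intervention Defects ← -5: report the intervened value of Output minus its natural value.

Under do(Defects=-5), the mechanism Defects := Speed - 3 is discarded; Defects is fixed at -5.
Feed = 3·Speed - 1  [with Speed=0]  = -1
Output = Feed - 2·Defects + 5  [with Feed=-1, Defects=-5]  = 14
Without intervention: Feed = 3·Speed - 1  [with Speed=0]  = -1; Defects = Speed - 3  [with Speed=0]  = -3; Output = Feed - 2·Defects + 5  [with Feed=-1, Defects=-3]  = 10.
Change = 14 − 10 = 4.

4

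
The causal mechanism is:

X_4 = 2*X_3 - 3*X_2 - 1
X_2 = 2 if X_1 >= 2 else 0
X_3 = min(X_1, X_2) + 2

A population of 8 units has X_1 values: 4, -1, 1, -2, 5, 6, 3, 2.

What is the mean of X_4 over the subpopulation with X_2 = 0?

Observing X_2=0 restricts to units where X_2's equation naturally yields 0: X_1 ∈ {-1, 1, -2}. In that subpopulation X_4 = 1, 3, -1, mean 1.

1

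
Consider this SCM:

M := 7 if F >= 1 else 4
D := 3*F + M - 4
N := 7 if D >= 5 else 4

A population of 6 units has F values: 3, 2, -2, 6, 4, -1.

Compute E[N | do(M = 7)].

6

Under do(M=7), M's equation is replaced by M=7 for every unit. Per-unit N: 7, 7, 4, 7, 7, 4. Mean = 6.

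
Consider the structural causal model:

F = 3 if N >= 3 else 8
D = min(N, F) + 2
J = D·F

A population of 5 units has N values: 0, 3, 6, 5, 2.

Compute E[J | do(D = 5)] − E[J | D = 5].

10

Every unit gets D=5 under the intervention. J values become 40, 15, 15, 15, 40; E[J|do(D=5)] = 25.
Observing D=5 restricts to units where D's equation naturally yields 5: N ∈ {3, 6, 5}. In that subpopulation J = 15, 15, 15, mean 15.
Difference = 25 − 15 = 10.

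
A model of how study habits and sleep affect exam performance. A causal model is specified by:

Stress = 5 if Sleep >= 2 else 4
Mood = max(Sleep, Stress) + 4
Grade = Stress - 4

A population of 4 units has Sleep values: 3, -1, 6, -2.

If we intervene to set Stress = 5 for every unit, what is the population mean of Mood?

9.25

The intervention sets Stress=5 in all 4 units regardless of Sleep. Recomputing Mood per unit gives 9, 9, 10, 9; average 9.25.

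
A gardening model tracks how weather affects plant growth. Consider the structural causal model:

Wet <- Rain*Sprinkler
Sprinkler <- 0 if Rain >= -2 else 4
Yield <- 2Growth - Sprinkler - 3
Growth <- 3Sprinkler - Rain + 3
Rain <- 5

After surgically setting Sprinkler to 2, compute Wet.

The intervention breaks the incoming arrows to Sprinkler: Sprinkler <- 0 if Rain >= -2 else 4 no longer applies, and Sprinkler = 2.
Wet = Rain*Sprinkler  [with Rain=5, Sprinkler=2]  = 10

10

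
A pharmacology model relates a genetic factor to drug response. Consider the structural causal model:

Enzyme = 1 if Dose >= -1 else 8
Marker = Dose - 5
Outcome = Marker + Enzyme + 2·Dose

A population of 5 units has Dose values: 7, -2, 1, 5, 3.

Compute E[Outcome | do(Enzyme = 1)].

4.4

The intervention sets Enzyme=1 in all 5 units regardless of Dose. Recomputing Outcome per unit gives 17, -10, -1, 11, 5; average 4.4.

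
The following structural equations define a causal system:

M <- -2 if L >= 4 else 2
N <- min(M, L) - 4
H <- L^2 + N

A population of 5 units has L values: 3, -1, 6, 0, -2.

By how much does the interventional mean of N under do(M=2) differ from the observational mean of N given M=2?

0.45

do(M=2) breaks M's dependence on L. With M=2 fixed, N across the units is -2, -5, -2, -4, -6, mean -3.8.
Conditioning on M=2 selects the 4 unit(s) with L ∈ {3, -1, 0, -2}. Their N values: -2, -5, -4, -6. Mean = -4.25.
Difference = -3.8 − (-4.25) = 0.45.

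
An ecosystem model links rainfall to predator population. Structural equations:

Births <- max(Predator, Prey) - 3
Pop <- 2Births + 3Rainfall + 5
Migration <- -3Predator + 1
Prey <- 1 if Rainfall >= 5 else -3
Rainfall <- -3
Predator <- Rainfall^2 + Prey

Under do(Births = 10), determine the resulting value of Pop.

Under do(Births=10), the mechanism Births <- max(Predator, Prey) - 3 is discarded; Births is fixed at 10.
Pop = 2Births + 3Rainfall + 5  [with Births=10, Rainfall=-3]  = 16

16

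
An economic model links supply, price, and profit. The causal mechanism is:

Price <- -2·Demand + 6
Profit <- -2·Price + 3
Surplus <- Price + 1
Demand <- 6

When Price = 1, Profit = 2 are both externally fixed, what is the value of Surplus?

Setting Price = 1, Profit = 2 by intervention discards those variables' equations.
Surplus = Price + 1  [with Price=1]  = 2

2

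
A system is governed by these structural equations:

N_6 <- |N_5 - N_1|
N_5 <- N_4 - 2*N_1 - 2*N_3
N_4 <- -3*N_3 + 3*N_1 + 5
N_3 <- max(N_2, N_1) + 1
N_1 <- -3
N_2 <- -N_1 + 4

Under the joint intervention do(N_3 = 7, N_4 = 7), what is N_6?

2

Setting N_3 = 7, N_4 = 7 by intervention discards those variables' equations.
N_5 = N_4 - 2*N_1 - 2*N_3  [with N_4=7, N_1=-3, N_3=7]  = -1
N_6 = |N_5 - N_1|  [with N_5=-1, N_1=-3]  = 2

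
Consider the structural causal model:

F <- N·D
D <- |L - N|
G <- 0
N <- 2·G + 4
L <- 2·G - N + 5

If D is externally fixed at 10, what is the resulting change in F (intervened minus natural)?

Intervening sets D = 10 and removes its equation (D <- |L - N|).
N = 2·G + 4  [with G=0]  = 4
F = N·D  [with N=4, D=10]  = 40
Without intervention: N = 2·G + 4  [with G=0]  = 4; L = 2·G - N + 5  [with G=0, N=4]  = 1; D = |L - N|  [with L=1, N=4]  = 3; F = N·D  [with N=4, D=3]  = 12.
Change = 40 − 12 = 28.

28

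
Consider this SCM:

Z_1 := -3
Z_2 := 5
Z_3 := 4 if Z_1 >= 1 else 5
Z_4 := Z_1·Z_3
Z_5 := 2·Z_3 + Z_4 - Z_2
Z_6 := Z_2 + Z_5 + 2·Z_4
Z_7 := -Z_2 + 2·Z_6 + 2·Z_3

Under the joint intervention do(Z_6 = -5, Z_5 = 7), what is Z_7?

Setting Z_6 = -5, Z_5 = 7 by intervention discards those variables' equations.
Z_3 = 4 if Z_1 >= 1 else 5  [with Z_1=-3]  = 5
Z_7 = -Z_2 + 2·Z_6 + 2·Z_3  [with Z_2=5, Z_6=-5, Z_3=5]  = -5

-5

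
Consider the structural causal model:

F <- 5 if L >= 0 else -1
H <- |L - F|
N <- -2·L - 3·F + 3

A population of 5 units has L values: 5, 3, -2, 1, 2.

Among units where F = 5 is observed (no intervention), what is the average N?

Observing F=5 restricts to units where F's equation naturally yields 5: L ∈ {5, 3, 1, 2}. In that subpopulation N = -22, -18, -14, -16, mean -17.5.

-17.5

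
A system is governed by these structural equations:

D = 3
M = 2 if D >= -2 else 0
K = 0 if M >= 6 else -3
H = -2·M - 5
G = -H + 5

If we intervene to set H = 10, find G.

-5

Intervening sets H = 10 and removes its equation (H = -2·M - 5).
G = -H + 5  [with H=10]  = -5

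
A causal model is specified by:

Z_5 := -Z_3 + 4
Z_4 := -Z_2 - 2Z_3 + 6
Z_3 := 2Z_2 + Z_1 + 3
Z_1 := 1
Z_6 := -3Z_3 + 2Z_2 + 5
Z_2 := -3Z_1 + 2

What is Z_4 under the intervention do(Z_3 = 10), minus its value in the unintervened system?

The intervention breaks the incoming arrows to Z_3: Z_3 := 2Z_2 + Z_1 + 3 no longer applies, and Z_3 = 10.
Z_2 = -3Z_1 + 2  [with Z_1=1]  = -1
Z_4 = -Z_2 - 2Z_3 + 6  [with Z_2=-1, Z_3=10]  = -13
Without intervention: Z_2 = -3Z_1 + 2  [with Z_1=1]  = -1; Z_3 = 2Z_2 + Z_1 + 3  [with Z_2=-1, Z_1=1]  = 2; Z_4 = -Z_2 - 2Z_3 + 6  [with Z_2=-1, Z_3=2]  = 3.
Change = -13 − 3 = -16.

-16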